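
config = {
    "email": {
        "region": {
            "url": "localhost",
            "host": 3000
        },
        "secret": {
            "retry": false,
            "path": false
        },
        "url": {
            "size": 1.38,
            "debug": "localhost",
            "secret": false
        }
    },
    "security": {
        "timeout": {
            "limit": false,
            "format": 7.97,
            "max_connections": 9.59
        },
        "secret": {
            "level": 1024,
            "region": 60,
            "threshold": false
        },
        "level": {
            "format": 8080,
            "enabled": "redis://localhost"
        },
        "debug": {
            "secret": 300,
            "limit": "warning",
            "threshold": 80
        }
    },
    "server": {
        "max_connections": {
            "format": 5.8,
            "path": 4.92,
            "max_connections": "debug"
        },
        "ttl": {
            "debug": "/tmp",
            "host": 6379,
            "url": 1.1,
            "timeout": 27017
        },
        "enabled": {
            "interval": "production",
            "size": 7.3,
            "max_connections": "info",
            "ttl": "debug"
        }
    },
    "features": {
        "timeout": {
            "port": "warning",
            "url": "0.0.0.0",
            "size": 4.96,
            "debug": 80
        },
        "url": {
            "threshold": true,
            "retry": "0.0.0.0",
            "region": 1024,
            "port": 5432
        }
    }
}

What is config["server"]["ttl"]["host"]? 6379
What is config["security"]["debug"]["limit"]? "warning"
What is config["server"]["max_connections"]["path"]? 4.92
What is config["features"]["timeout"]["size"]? 4.96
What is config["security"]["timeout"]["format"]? 7.97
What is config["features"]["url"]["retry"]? "0.0.0.0"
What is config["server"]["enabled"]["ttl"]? "debug"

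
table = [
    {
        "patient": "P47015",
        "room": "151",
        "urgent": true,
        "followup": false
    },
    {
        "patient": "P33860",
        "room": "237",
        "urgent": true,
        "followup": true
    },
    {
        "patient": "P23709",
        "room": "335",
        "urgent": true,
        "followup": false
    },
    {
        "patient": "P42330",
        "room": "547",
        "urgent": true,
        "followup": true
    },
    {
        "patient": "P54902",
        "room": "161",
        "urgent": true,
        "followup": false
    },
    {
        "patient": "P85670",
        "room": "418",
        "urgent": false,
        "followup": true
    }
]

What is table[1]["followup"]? True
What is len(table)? 6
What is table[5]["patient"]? "P85670"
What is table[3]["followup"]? True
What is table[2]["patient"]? "P23709"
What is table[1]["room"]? "237"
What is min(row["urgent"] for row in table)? False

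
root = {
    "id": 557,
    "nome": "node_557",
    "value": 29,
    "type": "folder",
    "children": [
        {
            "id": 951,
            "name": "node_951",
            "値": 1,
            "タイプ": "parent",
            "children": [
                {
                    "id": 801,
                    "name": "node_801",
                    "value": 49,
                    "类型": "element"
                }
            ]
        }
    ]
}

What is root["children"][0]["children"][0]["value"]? 49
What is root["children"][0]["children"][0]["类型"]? "element"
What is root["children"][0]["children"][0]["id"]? 801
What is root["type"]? "folder"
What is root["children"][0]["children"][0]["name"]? "node_801"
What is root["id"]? 557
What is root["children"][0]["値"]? 1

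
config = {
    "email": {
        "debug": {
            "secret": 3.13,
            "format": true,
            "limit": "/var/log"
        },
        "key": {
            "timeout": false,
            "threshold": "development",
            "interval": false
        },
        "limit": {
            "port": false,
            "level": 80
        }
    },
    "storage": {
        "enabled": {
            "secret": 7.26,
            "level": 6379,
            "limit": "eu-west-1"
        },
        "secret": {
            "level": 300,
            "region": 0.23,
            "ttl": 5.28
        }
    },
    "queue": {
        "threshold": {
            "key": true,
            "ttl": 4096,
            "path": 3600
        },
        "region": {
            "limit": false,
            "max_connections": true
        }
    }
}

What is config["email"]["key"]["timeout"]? False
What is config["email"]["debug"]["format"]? True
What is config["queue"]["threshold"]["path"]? 3600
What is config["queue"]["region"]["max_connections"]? True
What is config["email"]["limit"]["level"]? 80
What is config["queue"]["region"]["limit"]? False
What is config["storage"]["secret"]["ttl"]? 5.28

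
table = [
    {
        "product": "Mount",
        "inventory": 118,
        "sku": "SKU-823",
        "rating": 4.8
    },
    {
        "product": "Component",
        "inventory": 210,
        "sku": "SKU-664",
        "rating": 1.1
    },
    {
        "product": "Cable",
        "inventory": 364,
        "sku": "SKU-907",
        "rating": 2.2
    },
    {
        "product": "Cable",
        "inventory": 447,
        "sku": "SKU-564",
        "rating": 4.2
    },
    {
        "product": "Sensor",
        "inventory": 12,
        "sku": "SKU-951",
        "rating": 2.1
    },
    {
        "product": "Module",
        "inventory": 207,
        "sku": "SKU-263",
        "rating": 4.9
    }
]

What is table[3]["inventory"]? 447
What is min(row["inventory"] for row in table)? 12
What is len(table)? 6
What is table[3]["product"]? "Cable"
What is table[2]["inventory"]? 364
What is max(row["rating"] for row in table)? 4.9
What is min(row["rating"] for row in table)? 1.1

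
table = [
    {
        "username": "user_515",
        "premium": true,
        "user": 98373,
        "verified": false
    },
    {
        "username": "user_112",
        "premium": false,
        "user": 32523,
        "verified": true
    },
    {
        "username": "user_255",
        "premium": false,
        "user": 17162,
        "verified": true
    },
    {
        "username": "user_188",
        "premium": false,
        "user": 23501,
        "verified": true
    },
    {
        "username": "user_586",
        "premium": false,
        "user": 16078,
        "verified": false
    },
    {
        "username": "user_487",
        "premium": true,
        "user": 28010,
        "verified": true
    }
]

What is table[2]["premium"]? False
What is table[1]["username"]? "user_112"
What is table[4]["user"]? 16078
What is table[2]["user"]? 17162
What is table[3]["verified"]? True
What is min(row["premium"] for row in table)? False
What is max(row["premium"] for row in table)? True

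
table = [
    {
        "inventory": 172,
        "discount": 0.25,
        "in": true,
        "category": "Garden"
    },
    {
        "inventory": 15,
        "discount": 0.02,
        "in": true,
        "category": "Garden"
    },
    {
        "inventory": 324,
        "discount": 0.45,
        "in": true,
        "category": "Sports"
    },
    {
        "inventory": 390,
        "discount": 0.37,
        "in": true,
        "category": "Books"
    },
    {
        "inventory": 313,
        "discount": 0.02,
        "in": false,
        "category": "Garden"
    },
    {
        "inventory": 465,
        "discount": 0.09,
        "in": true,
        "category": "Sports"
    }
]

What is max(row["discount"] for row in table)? 0.45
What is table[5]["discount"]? 0.09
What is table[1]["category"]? "Garden"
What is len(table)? 6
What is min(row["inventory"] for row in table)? 15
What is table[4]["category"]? "Garden"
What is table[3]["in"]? True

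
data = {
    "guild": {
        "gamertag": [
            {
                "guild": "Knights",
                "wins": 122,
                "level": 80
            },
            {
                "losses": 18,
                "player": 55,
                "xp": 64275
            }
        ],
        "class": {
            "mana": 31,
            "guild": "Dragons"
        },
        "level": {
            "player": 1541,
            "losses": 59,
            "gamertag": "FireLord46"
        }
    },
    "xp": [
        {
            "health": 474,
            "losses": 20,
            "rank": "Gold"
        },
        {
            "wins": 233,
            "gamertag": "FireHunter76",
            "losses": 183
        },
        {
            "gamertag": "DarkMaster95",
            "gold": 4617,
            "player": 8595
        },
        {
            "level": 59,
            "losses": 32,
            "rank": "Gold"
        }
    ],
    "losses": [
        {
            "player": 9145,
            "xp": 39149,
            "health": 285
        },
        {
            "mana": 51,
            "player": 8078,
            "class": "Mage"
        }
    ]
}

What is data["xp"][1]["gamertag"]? "FireHunter76"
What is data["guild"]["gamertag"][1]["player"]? 55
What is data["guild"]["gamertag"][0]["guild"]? "Knights"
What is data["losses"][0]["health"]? 285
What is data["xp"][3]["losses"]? 32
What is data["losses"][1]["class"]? "Mage"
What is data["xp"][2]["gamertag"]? "DarkMaster95"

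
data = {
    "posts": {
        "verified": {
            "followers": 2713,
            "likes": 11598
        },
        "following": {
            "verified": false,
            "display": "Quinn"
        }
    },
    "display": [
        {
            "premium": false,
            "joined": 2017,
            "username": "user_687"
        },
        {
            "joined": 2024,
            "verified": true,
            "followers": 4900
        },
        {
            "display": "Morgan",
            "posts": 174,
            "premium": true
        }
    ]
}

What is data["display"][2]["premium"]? True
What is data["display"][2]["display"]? "Morgan"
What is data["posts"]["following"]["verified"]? False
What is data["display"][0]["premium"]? False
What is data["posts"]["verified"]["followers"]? 2713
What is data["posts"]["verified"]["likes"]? 11598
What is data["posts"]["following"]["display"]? "Quinn"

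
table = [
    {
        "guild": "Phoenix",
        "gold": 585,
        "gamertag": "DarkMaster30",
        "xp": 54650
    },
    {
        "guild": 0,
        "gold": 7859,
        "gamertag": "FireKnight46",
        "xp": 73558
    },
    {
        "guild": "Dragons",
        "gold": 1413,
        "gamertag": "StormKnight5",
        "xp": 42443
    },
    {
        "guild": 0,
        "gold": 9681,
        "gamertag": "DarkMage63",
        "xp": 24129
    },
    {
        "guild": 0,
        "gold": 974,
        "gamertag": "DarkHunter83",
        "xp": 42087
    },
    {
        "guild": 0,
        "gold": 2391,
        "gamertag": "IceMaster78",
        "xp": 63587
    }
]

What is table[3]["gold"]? 9681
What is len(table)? 6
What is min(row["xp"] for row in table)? 24129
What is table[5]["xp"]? 63587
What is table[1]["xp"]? 73558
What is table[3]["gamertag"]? "DarkMage63"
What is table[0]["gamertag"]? "DarkMaster30"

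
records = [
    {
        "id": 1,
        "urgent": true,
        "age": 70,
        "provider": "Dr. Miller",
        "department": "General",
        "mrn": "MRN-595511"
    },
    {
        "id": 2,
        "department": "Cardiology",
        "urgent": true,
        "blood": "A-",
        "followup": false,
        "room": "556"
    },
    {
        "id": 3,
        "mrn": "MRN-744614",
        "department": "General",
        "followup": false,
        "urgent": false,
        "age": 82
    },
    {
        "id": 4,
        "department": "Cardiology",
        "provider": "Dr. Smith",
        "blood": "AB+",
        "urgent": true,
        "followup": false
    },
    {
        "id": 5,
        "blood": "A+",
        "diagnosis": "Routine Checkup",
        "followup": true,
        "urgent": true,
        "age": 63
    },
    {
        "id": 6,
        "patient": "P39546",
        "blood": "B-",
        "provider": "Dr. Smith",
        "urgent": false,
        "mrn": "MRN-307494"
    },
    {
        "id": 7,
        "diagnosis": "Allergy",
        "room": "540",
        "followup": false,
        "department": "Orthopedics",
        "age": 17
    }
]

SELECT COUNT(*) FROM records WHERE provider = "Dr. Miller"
1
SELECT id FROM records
[1, 2, 3, 4, 5, 6, 7]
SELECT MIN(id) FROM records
1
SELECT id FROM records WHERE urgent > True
[]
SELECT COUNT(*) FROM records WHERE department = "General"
2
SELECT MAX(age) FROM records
82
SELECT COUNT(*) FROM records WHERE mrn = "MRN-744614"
1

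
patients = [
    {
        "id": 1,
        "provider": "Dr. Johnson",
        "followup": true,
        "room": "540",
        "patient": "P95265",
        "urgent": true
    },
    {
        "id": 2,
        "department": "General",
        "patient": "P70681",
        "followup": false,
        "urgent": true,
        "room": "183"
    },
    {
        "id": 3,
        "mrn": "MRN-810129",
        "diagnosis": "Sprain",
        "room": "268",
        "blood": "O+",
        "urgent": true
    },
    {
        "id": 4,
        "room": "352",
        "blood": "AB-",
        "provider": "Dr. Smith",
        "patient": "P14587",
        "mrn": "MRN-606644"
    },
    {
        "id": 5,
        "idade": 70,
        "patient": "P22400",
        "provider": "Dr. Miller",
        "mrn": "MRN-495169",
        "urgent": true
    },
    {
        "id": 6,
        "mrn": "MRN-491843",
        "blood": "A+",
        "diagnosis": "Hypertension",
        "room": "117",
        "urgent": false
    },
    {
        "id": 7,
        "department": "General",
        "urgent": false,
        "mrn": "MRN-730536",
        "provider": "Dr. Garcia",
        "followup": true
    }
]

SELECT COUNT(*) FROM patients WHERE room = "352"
1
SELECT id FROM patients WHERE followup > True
[]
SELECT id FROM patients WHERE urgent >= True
[1, 2, 3, 5]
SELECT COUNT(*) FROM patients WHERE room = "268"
1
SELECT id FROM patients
[1, 2, 3, 4, 5, 6, 7]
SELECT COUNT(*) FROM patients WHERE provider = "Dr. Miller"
1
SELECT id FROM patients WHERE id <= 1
[1]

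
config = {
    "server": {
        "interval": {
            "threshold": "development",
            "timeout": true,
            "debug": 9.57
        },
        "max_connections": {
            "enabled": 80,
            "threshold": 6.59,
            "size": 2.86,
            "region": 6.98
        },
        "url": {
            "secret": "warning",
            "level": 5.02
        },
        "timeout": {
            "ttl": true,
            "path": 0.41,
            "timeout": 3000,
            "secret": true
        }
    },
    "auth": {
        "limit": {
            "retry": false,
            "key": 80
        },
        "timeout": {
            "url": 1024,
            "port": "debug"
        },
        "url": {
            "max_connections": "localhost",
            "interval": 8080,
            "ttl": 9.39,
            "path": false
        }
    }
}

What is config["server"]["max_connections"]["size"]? 2.86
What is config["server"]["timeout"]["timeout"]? 3000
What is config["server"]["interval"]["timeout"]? True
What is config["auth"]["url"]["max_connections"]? "localhost"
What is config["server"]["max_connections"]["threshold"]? 6.59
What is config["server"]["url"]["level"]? 5.02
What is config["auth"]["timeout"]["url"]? 1024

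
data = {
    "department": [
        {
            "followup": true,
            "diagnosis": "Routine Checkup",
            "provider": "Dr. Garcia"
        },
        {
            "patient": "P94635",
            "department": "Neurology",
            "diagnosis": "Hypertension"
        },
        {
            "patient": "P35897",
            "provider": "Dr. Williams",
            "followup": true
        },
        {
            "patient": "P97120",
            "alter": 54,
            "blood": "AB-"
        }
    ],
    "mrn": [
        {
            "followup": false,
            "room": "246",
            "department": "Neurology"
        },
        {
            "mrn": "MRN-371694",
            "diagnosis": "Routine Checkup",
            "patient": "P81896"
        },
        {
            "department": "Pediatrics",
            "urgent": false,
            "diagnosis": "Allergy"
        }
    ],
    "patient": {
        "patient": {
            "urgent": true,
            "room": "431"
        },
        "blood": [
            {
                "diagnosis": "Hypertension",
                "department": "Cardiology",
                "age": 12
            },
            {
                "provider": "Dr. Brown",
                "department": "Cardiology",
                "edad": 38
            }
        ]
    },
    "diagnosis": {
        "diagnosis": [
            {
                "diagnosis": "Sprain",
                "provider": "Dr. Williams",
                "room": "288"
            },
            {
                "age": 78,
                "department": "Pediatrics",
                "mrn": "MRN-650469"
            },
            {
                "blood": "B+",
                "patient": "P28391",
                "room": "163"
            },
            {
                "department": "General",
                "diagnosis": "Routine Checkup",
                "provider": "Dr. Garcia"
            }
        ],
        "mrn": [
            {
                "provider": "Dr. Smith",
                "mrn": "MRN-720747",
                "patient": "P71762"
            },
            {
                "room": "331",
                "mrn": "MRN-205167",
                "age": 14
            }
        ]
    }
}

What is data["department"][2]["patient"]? "P35897"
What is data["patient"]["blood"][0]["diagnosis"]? "Hypertension"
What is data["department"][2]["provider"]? "Dr. Williams"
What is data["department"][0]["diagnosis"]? "Routine Checkup"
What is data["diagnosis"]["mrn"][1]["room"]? "331"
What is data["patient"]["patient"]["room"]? "431"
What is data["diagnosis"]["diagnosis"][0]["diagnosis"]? "Sprain"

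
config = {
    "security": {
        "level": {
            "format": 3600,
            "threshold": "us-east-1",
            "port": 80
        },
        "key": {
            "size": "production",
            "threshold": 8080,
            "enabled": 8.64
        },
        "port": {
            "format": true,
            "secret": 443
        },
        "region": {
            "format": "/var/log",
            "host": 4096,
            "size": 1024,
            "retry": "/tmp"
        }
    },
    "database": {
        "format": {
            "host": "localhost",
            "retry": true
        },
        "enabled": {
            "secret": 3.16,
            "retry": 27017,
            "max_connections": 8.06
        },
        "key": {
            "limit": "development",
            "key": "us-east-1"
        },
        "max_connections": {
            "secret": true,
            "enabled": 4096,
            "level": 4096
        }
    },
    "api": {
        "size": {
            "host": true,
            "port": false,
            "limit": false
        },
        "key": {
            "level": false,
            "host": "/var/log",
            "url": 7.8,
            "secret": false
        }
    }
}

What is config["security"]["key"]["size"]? "production"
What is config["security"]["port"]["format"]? True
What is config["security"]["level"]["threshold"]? "us-east-1"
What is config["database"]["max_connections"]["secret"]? True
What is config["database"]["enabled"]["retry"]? 27017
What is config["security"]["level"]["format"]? 3600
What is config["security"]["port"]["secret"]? 443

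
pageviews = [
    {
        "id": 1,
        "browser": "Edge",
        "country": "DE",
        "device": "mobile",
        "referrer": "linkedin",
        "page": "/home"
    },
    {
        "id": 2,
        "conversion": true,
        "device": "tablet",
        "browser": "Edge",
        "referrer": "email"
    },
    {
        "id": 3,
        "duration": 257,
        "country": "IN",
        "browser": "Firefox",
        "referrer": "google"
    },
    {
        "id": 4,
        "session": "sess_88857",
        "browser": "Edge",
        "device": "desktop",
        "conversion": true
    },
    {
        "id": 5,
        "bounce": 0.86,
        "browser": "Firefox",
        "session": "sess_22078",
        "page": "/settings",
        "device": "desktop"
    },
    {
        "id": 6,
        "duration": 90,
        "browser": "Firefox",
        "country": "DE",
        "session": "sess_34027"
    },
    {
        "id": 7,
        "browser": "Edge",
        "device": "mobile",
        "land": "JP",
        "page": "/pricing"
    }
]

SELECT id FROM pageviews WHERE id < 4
[1, 2, 3]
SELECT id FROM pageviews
[1, 2, 3, 4, 5, 6, 7]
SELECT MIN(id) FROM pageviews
1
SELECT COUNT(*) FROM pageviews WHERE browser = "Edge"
4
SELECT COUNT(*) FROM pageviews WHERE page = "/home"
1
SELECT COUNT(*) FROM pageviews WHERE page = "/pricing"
1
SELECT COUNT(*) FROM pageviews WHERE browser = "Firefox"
3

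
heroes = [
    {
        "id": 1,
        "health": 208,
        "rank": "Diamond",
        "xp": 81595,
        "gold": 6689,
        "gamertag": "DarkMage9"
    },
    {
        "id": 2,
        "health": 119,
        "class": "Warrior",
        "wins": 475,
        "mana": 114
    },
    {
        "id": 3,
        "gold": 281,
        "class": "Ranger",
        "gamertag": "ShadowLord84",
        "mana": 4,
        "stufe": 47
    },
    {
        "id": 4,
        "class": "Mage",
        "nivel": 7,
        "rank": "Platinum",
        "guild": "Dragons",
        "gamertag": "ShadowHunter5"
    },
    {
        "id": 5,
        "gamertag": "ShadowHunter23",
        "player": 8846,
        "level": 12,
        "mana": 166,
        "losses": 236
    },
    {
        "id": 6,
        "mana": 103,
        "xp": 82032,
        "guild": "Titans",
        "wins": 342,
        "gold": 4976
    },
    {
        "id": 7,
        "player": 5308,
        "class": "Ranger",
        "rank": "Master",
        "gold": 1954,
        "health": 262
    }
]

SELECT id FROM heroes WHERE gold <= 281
[3]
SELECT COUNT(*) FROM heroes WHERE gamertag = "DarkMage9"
1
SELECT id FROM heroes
[1, 2, 3, 4, 5, 6, 7]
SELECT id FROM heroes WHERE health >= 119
[1, 2, 7]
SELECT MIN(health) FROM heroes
119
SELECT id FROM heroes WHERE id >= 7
[7]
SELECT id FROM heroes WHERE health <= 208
[1, 2]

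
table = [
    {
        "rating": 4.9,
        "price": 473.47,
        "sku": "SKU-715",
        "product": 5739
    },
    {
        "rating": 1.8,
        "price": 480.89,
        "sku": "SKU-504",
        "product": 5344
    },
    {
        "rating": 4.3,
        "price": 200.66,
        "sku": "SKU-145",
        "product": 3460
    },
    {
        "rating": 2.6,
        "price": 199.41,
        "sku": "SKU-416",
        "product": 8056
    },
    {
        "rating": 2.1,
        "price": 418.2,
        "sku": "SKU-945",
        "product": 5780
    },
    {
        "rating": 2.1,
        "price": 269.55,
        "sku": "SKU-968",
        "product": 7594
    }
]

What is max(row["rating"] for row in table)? 4.9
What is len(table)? 6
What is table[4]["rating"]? 2.1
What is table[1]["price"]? 480.89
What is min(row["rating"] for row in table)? 1.8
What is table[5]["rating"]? 2.1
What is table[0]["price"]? 473.47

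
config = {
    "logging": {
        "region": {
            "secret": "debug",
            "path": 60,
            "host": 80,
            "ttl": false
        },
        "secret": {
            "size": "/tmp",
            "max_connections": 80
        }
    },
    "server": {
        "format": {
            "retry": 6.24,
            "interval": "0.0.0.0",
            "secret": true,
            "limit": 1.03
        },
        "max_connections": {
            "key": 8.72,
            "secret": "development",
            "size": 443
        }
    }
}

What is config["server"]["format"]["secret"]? True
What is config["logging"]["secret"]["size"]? "/tmp"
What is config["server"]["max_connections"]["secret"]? "development"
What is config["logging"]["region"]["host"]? 80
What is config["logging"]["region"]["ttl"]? False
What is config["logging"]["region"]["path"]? 60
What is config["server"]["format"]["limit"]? 1.03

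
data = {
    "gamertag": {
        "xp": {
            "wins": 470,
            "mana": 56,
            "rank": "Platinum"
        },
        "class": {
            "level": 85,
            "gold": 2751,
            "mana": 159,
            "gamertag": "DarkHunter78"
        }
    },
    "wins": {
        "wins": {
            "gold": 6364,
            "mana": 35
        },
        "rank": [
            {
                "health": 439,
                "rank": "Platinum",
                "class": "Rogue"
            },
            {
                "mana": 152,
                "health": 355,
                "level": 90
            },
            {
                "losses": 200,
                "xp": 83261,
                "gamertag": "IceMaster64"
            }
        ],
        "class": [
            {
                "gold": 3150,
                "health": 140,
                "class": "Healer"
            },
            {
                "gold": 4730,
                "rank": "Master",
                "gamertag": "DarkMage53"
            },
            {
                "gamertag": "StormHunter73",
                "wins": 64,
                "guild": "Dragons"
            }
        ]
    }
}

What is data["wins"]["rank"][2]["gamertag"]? "IceMaster64"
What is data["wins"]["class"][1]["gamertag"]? "DarkMage53"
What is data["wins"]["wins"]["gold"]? 6364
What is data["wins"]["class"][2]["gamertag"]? "StormHunter73"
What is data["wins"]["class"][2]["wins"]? 64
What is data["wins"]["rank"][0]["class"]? "Rogue"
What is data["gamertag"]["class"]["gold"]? 2751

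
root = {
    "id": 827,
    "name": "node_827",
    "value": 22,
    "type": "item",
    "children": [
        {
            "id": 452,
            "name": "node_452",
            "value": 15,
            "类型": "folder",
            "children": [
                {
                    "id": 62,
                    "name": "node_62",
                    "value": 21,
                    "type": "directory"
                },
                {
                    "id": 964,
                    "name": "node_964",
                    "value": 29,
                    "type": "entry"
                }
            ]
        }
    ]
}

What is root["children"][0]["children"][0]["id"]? 62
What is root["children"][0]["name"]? "node_452"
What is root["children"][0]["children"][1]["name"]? "node_964"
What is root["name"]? "node_827"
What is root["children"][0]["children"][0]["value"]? 21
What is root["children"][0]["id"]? 452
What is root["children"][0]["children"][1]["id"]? 964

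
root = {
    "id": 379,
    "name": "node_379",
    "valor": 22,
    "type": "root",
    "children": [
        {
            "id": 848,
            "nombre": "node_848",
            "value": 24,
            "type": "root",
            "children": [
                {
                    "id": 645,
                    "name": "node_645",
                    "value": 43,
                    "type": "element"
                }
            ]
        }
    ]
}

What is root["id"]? 379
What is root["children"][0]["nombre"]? "node_848"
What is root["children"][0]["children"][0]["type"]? "element"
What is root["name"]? "node_379"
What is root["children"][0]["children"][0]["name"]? "node_645"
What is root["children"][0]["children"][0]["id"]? 645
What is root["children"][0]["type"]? "root"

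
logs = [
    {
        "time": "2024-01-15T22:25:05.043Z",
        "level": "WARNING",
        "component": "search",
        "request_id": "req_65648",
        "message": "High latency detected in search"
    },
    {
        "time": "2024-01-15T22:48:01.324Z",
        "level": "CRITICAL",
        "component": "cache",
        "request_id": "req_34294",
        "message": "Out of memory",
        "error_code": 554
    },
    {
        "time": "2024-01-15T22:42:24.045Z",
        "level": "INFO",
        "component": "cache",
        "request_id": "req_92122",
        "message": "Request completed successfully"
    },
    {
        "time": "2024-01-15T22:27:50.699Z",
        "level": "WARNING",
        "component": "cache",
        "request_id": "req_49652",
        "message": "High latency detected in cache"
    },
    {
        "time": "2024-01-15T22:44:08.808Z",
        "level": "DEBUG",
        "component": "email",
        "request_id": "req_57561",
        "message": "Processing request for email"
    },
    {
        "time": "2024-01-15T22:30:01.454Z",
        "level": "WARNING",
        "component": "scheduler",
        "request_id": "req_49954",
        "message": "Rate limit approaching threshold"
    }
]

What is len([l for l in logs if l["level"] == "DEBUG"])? 1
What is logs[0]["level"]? "WARNING"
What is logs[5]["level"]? "WARNING"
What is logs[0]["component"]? "search"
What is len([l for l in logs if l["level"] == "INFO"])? 1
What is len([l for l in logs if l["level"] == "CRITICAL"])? 1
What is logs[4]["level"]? "DEBUG"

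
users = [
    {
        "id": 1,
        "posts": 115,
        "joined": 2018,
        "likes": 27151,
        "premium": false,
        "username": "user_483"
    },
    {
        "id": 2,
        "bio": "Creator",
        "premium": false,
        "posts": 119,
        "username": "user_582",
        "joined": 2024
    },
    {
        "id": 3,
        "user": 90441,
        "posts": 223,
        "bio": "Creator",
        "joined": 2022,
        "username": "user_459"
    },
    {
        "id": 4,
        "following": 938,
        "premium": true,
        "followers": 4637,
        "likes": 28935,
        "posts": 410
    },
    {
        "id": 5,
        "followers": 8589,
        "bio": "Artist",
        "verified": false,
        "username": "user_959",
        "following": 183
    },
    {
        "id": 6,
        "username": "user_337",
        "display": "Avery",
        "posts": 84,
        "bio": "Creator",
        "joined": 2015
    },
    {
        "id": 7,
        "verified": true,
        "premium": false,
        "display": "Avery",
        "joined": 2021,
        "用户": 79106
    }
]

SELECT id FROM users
[1, 2, 3, 4, 5, 6, 7]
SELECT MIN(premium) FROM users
False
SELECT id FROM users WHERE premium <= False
[1, 2, 7]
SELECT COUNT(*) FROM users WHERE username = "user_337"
1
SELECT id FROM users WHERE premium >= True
[4]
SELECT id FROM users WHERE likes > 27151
[4]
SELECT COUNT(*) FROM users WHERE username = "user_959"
1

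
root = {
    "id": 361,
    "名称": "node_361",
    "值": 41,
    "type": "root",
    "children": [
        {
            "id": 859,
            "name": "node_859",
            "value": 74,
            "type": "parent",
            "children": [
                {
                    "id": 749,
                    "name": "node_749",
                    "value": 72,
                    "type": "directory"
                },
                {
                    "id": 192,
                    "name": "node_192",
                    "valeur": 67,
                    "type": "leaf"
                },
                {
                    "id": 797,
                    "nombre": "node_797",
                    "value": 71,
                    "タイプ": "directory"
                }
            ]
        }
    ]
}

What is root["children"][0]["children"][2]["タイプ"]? "directory"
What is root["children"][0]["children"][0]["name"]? "node_749"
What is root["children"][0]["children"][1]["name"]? "node_192"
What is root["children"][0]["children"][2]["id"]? 797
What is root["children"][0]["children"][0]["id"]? 749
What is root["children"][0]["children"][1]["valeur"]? 67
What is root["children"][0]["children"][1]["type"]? "leaf"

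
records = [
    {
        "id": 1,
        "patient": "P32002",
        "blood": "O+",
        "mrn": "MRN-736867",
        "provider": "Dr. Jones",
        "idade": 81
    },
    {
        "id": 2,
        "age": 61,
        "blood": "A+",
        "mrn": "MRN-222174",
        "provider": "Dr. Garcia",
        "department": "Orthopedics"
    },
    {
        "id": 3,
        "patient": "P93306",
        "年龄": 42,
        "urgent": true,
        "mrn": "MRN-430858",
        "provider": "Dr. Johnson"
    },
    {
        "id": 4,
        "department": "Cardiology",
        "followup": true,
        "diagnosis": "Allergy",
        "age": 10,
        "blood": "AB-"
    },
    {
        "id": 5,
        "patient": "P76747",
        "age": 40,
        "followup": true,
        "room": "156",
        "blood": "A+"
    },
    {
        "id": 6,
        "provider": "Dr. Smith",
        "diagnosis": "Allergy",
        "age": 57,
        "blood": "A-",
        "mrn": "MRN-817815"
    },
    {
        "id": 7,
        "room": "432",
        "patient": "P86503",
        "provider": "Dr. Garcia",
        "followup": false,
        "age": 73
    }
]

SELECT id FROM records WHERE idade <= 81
[1]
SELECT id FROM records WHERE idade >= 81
[1]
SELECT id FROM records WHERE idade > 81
[]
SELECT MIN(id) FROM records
1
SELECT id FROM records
[1, 2, 3, 4, 5, 6, 7]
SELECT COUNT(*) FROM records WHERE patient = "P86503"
1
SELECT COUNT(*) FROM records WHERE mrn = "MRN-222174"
1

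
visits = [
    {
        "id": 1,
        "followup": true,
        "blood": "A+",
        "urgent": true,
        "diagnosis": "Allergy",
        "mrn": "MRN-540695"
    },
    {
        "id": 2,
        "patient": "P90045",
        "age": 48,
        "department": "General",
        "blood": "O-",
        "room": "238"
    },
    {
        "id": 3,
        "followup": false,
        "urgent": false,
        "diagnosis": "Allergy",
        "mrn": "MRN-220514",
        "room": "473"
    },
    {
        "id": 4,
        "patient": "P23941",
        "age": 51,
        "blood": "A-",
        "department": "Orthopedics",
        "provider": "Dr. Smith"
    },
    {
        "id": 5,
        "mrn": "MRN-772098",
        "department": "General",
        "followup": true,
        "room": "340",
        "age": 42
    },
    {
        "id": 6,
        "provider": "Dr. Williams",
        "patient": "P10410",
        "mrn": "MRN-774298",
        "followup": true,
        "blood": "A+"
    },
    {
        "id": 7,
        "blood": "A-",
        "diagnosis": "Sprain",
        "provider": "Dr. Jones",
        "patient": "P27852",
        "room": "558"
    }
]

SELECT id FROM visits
[1, 2, 3, 4, 5, 6, 7]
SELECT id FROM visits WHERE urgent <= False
[3]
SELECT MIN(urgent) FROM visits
False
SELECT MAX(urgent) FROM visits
True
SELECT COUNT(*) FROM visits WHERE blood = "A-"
2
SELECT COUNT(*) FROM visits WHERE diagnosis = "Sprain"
1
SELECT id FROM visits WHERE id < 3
[1, 2]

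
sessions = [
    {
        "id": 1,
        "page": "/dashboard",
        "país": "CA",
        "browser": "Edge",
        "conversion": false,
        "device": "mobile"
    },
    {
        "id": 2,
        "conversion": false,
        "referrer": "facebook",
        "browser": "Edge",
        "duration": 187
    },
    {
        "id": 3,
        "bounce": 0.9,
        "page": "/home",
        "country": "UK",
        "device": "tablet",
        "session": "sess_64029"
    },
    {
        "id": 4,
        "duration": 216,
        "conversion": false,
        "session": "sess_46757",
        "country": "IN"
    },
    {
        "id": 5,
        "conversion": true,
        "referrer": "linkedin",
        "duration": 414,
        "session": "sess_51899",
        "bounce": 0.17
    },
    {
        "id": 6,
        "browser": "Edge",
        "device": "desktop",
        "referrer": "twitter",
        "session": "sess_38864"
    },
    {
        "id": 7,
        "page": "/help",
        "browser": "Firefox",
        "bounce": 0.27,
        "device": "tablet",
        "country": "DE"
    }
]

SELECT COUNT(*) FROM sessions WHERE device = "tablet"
2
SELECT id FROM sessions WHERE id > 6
[7]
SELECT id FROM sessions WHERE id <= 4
[1, 2, 3, 4]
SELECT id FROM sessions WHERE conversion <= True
[1, 2, 4, 5]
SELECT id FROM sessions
[1, 2, 3, 4, 5, 6, 7]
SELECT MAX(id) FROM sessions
7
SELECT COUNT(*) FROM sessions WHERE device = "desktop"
1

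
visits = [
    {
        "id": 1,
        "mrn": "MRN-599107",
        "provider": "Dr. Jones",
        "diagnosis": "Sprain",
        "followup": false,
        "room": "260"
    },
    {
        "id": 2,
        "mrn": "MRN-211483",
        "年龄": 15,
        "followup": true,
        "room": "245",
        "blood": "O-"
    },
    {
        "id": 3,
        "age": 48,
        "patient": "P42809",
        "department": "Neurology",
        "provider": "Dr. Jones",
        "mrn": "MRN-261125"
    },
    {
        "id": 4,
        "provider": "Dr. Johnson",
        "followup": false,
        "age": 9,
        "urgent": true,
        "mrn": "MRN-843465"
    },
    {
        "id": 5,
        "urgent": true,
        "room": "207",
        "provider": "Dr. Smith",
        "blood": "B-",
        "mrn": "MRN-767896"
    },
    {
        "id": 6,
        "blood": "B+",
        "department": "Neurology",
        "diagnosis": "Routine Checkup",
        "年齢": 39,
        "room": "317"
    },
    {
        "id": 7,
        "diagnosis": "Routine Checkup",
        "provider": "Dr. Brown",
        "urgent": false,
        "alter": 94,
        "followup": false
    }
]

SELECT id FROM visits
[1, 2, 3, 4, 5, 6, 7]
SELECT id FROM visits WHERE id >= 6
[6, 7]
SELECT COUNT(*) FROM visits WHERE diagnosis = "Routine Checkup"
2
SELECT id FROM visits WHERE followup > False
[2]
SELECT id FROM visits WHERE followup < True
[1, 4, 7]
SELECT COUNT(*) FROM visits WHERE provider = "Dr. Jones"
2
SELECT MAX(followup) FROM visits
True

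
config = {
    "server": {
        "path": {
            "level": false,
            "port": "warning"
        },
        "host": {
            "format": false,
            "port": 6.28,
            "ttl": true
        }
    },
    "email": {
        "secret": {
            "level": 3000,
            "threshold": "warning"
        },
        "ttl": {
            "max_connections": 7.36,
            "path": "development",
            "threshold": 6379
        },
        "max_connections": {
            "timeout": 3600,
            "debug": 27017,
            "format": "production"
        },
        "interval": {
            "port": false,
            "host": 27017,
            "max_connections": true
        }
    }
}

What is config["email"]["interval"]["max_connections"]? True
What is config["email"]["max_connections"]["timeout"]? 3600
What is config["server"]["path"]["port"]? "warning"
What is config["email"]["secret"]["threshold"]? "warning"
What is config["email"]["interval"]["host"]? 27017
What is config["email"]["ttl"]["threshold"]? 6379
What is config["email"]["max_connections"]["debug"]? 27017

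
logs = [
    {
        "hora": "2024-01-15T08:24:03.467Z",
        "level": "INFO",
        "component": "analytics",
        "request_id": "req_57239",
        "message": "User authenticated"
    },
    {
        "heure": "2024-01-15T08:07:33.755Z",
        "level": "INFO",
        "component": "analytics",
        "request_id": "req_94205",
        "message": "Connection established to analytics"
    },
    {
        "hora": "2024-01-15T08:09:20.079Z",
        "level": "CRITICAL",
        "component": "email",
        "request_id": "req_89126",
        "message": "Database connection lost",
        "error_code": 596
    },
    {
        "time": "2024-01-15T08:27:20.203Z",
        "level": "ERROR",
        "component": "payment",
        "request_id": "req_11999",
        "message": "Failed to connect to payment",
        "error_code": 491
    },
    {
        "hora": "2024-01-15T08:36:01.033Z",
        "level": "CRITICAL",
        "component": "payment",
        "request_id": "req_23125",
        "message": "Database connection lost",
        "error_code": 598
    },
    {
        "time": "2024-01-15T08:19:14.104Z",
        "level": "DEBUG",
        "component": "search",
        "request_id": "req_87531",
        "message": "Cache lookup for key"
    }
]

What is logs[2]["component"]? "email"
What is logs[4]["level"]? "CRITICAL"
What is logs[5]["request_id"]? "req_87531"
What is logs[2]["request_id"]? "req_89126"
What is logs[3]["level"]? "ERROR"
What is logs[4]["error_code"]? 598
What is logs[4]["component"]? "payment"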